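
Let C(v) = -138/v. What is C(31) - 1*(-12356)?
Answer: 382898/31 ≈ 12352.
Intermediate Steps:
C(31) - 1*(-12356) = -138/31 - 1*(-12356) = -138*1/31 + 12356 = -138/31 + 12356 = 382898/31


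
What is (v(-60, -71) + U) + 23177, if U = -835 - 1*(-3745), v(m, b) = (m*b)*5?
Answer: 47387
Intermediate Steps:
v(m, b) = 5*b*m (v(m, b) = (b*m)*5 = 5*b*m)
U = 2910 (U = -835 + 3745 = 2910)
(v(-60, -71) + U) + 23177 = (5*(-71)*(-60) + 2910) + 23177 = (21300 + 2910) + 23177 = 24210 + 23177 = 47387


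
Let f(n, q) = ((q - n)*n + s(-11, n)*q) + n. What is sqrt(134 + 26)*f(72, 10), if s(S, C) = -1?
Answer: -17608*sqrt(10) ≈ -55681.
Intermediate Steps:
f(n, q) = n - q + n*(q - n) (f(n, q) = ((q - n)*n - q) + n = (n*(q - n) - q) + n = (-q + n*(q - n)) + n = n - q + n*(q - n))
sqrt(134 + 26)*f(72, 10) = sqrt(134 + 26)*(72 - 1*10 - 1*72**2 + 72*10) = sqrt(160)*(72 - 10 - 1*5184 + 720) = (4*sqrt(10))*(72 - 10 - 5184 + 720) = (4*sqrt(10))*(-4402) = -17608*sqrt(10)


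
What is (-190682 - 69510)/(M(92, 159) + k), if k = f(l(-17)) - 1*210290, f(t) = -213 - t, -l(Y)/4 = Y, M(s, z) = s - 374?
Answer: 260192/210853 ≈ 1.2340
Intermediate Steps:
M(s, z) = -374 + s
l(Y) = -4*Y
k = -210571 (k = (-213 - (-4)*(-17)) - 1*210290 = (-213 - 1*68) - 210290 = (-213 - 68) - 210290 = -281 - 210290 = -210571)
(-190682 - 69510)/(M(92, 159) + k) = (-190682 - 69510)/((-374 + 92) - 210571) = -260192/(-282 - 210571) = -260192/(-210853) = -260192*(-1/210853) = 260192/210853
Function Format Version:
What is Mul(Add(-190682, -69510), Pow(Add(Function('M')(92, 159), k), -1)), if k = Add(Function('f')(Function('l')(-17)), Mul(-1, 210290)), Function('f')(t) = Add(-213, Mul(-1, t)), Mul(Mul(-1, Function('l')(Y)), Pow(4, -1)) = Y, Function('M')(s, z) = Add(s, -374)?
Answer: Rational(260192, 210853) ≈ 1.2340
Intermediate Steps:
Function('M')(s, z) = Add(-374, s)
Function('l')(Y) = Mul(-4, Y)
k = -210571 (k = Add(Add(-213, Mul(-1, Mul(-4, -17))), Mul(-1, 210290)) = Add(Add(-213, Mul(-1, 68)), -210290) = Add(Add(-213, -68), -210290) = Add(-281, -210290) = -210571)
Mul(Add(-190682, -69510), Pow(Add(Function('M')(92, 159), k), -1)) = Mul(Add(-190682, -69510), Pow(Add(Add(-374, 92), -210571), -1)) = Mul(-260192, Pow(Add(-282, -210571), -1)) = Mul(-260192, Pow(-210853, -1)) = Mul(-260192, Rational(-1, 210853)) = Rational(260192, 210853)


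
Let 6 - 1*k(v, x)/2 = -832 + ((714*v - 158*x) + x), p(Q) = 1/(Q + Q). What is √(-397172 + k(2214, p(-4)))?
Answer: I*√14228509/2 ≈ 1886.0*I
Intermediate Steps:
p(Q) = 1/(2*Q)
k(v, x) = 1676 - 1428*v + 314*x (k(v, x) = 12 - 2*(-832 + ((714*v - 158*x) + x)) = 12 - 2*(-832 + ((-158*x + 714*v) + x)) = 12 - 2*(-832 + (-157*x + 714*v)) = 12 - 2*(-832 - 157*x + 714*v) = 12 + (1664 - 1428*v + 314*x) = 1676 - 1428*v + 314*x)
√(-397172 + k(2214, p(-4))) = √(-397172 + (1676 - 1428*2214 + 314*((½)/(-4)))) = √(-397172 + (1676 - 3161592 + 314*((½)*(-¼)))) = √(-397172 + (1676 - 3161592 + 314*(-⅛))) = √(-397172 + (1676 - 3161592 - 157/4)) = √(-397172 - 12639821/4) = √(-14228509/4) = I*√14228509/2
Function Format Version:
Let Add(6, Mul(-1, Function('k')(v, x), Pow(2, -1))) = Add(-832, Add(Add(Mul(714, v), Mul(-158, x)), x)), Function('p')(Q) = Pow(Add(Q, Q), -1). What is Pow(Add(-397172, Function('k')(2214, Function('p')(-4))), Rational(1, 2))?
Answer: Mul(Rational(1, 2), I, Pow(14228509, Rational(1, 2))) ≈ Mul(1886.0, I)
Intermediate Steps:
Function('p')(Q) = Mul(Rational(1, 2), Pow(Q, -1)) (Function('p')(Q) = Pow(Mul(2, Q), -1) = Mul(Rational(1, 2), Pow(Q, -1)))
Function('k')(v, x) = Add(1676, Mul(-1428, v), Mul(314, x)) (Function('k')(v, x) = Add(12, Mul(-2, Add(-832, Add(Add(Mul(714, v), Mul(-158, x)), x)))) = Add(12, Mul(-2, Add(-832, Add(Add(Mul(-158, x), Mul(714, v)), x)))) = Add(12, Mul(-2, Add(-832, Add(Mul(-157, x), Mul(714, v))))) = Add(12, Mul(-2, Add(-832, Mul(-157, x), Mul(714, v)))) = Add(12, Add(1664, Mul(-1428, v), Mul(314, x))) = Add(1676, Mul(-1428, v), Mul(314, x)))
Pow(Add(-397172, Function('k')(2214, Function('p')(-4))), Rational(1, 2)) = Pow(Add(-397172, Add(1676, Mul(-1428, 2214), Mul(314, Mul(Rational(1, 2), Pow(-4, -1))))), Rational(1, 2)) = Pow(Add(-397172, Add(1676, -3161592, Mul(314, Mul(Rational(1, 2), Rational(-1, 4))))), Rational(1, 2)) = Pow(Add(-397172, Add(1676, -3161592, Mul(314, Rational(-1, 8)))), Rational(1, 2)) = Pow(Add(-397172, Add(1676, -3161592, Rational(-157, 4))), Rational(1, 2)) = Pow(Add(-397172, Rational(-12639821, 4)), Rational(1, 2)) = Pow(Rational(-14228509, 4), Rational(1, 2)) = Mul(Rational(1, 2), I, Pow(14228509, Rational(1, 2)))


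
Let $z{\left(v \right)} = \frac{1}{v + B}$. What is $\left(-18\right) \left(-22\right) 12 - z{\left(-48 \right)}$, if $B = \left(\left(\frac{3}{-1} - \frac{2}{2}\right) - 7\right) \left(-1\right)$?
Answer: $\frac{175825}{37} \approx 4752.0$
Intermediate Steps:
$B = 11$ ($B = \left(\left(3 \left(-1\right) - 1\right) - 7\right) \left(-1\right) = \left(\left(-3 - 1\right) - 7\right) \left(-1\right) = \left(-4 - 7\right) \left(-1\right) = \left(-11\right) \left(-1\right) = 11$)
$z{\left(v \right)} = \frac{1}{11 + v}$ ($z{\left(v \right)} = \frac{1}{v + 11} = \frac{1}{11 + v}$)
$\left(-18\right) \left(-22\right) 12 - z{\left(-48 \right)} = \left(-18\right) \left(-22\right) 12 - \frac{1}{11 - 48} = 396 \cdot 12 - \frac{1}{-37} = 4752 - - \frac{1}{37} = 4752 + \frac{1}{37} = \frac{175825}{37}$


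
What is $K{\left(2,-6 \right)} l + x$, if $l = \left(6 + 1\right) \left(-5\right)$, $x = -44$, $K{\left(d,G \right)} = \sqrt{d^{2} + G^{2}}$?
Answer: $-44 - 70 \sqrt{10} \approx -265.36$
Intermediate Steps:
$K{\left(d,G \right)} = \sqrt{G^{2} + d^{2}}$
$l = -35$ ($l = 7 \left(-5\right) = -35$)
$K{\left(2,-6 \right)} l + x = \sqrt{\left(-6\right)^{2} + 2^{2}} \left(-35\right) - 44 = \sqrt{36 + 4} \left(-35\right) - 44 = \sqrt{40} \left(-35\right) - 44 = 2 \sqrt{10} \left(-35\right) - 44 = - 70 \sqrt{10} - 44 = -44 - 70 \sqrt{10}$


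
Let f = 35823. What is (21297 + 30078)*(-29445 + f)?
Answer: 327669750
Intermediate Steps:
(21297 + 30078)*(-29445 + f) = (21297 + 30078)*(-29445 + 35823) = 51375*6378 = 327669750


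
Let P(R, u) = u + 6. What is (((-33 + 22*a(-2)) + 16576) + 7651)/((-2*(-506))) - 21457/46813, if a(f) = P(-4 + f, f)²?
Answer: 563678707/23687378 ≈ 23.797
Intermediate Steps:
P(R, u) = 6 + u
a(f) = (6 + f)²
(((-33 + 22*a(-2)) + 16576) + 7651)/((-2*(-506))) - 21457/46813 = (((-33 + 22*(6 - 2)²) + 16576) + 7651)/((-2*(-506))) - 21457/46813 = (((-33 + 22*4²) + 16576) + 7651)/1012 - 21457*1/46813 = (((-33 + 22*16) + 16576) + 7651)*(1/1012) - 21457/46813 = (((-33 + 352) + 16576) + 7651)*(1/1012) - 21457/46813 = ((319 + 16576) + 7651)*(1/1012) - 21457/46813 = (16895 + 7651)*(1/1012) - 21457/46813 = 24546*(1/1012) - 21457/46813 = 12273/506 - 21457/46813 = 563678707/23687378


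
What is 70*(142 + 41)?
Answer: 12810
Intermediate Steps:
70*(142 + 41) = 70*183 = 12810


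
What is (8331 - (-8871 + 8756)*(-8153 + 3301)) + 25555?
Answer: -524094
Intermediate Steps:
(8331 - (-8871 + 8756)*(-8153 + 3301)) + 25555 = (8331 - (-115)*(-4852)) + 25555 = (8331 - 1*557980) + 25555 = (8331 - 557980) + 25555 = -549649 + 25555 = -524094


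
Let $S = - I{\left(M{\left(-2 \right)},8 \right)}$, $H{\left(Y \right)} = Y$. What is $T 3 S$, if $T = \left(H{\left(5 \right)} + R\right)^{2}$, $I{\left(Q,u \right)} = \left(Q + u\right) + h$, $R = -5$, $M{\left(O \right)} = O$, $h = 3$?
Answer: $0$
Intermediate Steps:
$I{\left(Q,u \right)} = 3 + Q + u$ ($I{\left(Q,u \right)} = \left(Q + u\right) + 3 = 3 + Q + u$)
$S = -9$ ($S = - (3 - 2 + 8) = \left(-1\right) 9 = -9$)
$T = 0$ ($T = \left(5 - 5\right)^{2} = 0^{2} = 0$)
$T 3 S = 0 \cdot 3 \left(-9\right) = 0 \left(-9\right) = 0$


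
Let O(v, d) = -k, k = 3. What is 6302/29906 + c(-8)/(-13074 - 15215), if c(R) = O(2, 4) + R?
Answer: 89303122/423005417 ≈ 0.21112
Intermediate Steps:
O(v, d) = -3 (O(v, d) = -1*3 = -3)
c(R) = -3 + R
6302/29906 + c(-8)/(-13074 - 15215) = 6302/29906 + (-3 - 8)/(-13074 - 15215) = 6302*(1/29906) - 11/(-28289) = 3151/14953 - 11*(-1/28289) = 3151/14953 + 11/28289 = 89303122/423005417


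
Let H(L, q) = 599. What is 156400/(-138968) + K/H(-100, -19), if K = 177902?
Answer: 5139608/17371 ≈ 295.87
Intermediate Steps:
156400/(-138968) + K/H(-100, -19) = 156400/(-138968) + 177902/599 = 156400*(-1/138968) + 177902*(1/599) = -19550/17371 + 177902/599 = 5139608/17371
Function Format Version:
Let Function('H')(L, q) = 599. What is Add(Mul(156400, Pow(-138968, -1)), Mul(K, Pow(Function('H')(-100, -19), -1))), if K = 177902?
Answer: Rational(5139608, 17371) ≈ 295.87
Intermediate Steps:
Add(Mul(156400, Pow(-138968, -1)), Mul(K, Pow(Function('H')(-100, -19), -1))) = Add(Mul(156400, Pow(-138968, -1)), Mul(177902, Pow(599, -1))) = Add(Mul(156400, Rational(-1, 138968)), Mul(177902, Rational(1, 599))) = Add(Rational(-19550, 17371), Rational(177902, 599)) = Rational(5139608, 17371)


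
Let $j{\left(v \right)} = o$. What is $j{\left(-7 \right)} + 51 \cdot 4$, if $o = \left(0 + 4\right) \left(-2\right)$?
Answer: $196$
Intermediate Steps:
$o = -8$ ($o = 4 \left(-2\right) = -8$)
$j{\left(v \right)} = -8$
$j{\left(-7 \right)} + 51 \cdot 4 = -8 + 51 \cdot 4 = -8 + 204 = 196$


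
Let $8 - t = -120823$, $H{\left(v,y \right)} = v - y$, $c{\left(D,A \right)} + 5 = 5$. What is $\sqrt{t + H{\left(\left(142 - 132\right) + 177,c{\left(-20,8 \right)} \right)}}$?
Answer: $\sqrt{121018} \approx 347.88$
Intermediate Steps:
$c{\left(D,A \right)} = 0$ ($c{\left(D,A \right)} = -5 + 5 = 0$)
$t = 120831$ ($t = 8 - -120823 = 8 + 120823 = 120831$)
$\sqrt{t + H{\left(\left(142 - 132\right) + 177,c{\left(-20,8 \right)} \right)}} = \sqrt{120831 + \left(\left(\left(142 - 132\right) + 177\right) - 0\right)} = \sqrt{120831 + \left(\left(10 + 177\right) + 0\right)} = \sqrt{120831 + \left(187 + 0\right)} = \sqrt{120831 + 187} = \sqrt{121018}$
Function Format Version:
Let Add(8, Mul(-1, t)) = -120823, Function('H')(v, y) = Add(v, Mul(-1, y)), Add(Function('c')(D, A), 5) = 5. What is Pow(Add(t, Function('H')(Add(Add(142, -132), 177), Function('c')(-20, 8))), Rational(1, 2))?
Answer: Pow(121018, Rational(1, 2)) ≈ 347.88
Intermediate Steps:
Function('c')(D, A) = 0 (Function('c')(D, A) = Add(-5, 5) = 0)
t = 120831 (t = Add(8, Mul(-1, -120823)) = Add(8, 120823) = 120831)
Pow(Add(t, Function('H')(Add(Add(142, -132), 177), Function('c')(-20, 8))), Rational(1, 2)) = Pow(Add(120831, Add(Add(Add(142, -132), 177), Mul(-1, 0))), Rational(1, 2)) = Pow(Add(120831, Add(Add(10, 177), 0)), Rational(1, 2)) = Pow(Add(120831, Add(187, 0)), Rational(1, 2)) = Pow(Add(120831, 187), Rational(1, 2)) = Pow(121018, Rational(1, 2))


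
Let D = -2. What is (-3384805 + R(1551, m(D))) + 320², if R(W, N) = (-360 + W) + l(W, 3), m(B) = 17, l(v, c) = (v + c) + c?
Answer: -3279657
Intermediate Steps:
l(v, c) = v + 2*c (l(v, c) = (c + v) + c = v + 2*c)
R(W, N) = -354 + 2*W (R(W, N) = (-360 + W) + (W + 2*3) = (-360 + W) + (W + 6) = (-360 + W) + (6 + W) = -354 + 2*W)
(-3384805 + R(1551, m(D))) + 320² = (-3384805 + (-354 + 2*1551)) + 320² = (-3384805 + (-354 + 3102)) + 102400 = (-3384805 + 2748) + 102400 = -3382057 + 102400 = -3279657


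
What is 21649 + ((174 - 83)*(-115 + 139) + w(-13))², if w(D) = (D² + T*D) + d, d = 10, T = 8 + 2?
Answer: 5007938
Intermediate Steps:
T = 10
w(D) = 10 + D² + 10*D (w(D) = (D² + 10*D) + 10 = 10 + D² + 10*D)
21649 + ((174 - 83)*(-115 + 139) + w(-13))² = 21649 + ((174 - 83)*(-115 + 139) + (10 + (-13)² + 10*(-13)))² = 21649 + (91*24 + (10 + 169 - 130))² = 21649 + (2184 + 49)² = 21649 + 2233² = 21649 + 4986289 = 5007938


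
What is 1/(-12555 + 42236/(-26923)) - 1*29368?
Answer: -9928160820291/338060501 ≈ -29368.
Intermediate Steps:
1/(-12555 + 42236/(-26923)) - 1*29368 = 1/(-12555 + 42236*(-1/26923)) - 29368 = 1/(-12555 - 42236/26923) - 29368 = 1/(-338060501/26923) - 29368 = -26923/338060501 - 29368 = -9928160820291/338060501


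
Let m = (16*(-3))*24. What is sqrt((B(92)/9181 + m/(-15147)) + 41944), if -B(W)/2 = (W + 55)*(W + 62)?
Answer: 2*sqrt(278141167878588971)/5150541 ≈ 204.79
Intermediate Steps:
B(W) = -2*(55 + W)*(62 + W) (B(W) = -2*(W + 55)*(W + 62) = -2*(55 + W)*(62 + W))
m = -1152 (m = -48*24 = -1152)
sqrt((B(92)/9181 + m/(-15147)) + 41944) = sqrt(((-6820 - 234*92 - 2*92**2)/9181 - 1152/(-15147)) + 41944) = sqrt(((-6820 - 21528 - 2*8464)*(1/9181) - 1152*(-1/15147)) + 41944) = sqrt(((-6820 - 21528 - 16928)*(1/9181) + 128/1683) + 41944) = sqrt((-45276*1/9181 + 128/1683) + 41944) = sqrt((-45276/9181 + 128/1683) + 41944) = sqrt(-75024340/15451623 + 41944) = sqrt(648027850772/15451623) = 2*sqrt(278141167878588971)/5150541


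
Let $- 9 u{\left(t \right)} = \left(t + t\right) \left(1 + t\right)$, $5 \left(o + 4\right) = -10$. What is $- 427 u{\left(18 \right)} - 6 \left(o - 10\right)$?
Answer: $32548$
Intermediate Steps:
$o = -6$ ($o = -4 + \frac{1}{5} \left(-10\right) = -4 - 2 = -6$)
$u{\left(t \right)} = - \frac{2 t \left(1 + t\right)}{9}$ ($u{\left(t \right)} = - \frac{\left(t + t\right) \left(1 + t\right)}{9} = - \frac{2 t \left(1 + t\right)}{9}$)
$- 427 u{\left(18 \right)} - 6 \left(o - 10\right) = - 427 \left(\left(- \frac{2}{9}\right) 18 \left(1 + 18\right)\right) - 6 \left(-6 - 10\right) = - 427 \left(\left(- \frac{2}{9}\right) 18 \cdot 19\right) - -96 = \left(-427\right) \left(-76\right) + 96 = 32452 + 96 = 32548$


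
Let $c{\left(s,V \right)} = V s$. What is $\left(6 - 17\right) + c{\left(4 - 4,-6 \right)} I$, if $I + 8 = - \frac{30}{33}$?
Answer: $-11$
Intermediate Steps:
$I = - \frac{98}{11}$ ($I = -8 - \frac{30}{33} = -8 - \frac{10}{11} = - \frac{98}{11} \approx -8.9091$)
$\left(6 - 17\right) + c{\left(4 - 4,-6 \right)} I = \left(6 - 17\right) + - 6 \left(4 - 4\right) \left(- \frac{98}{11}\right) = -11 + - 6 \left(4 - 4\right) \left(- \frac{98}{11}\right) = -11 + \left(-6\right) 0 \left(- \frac{98}{11}\right) = -11 + 0 \left(- \frac{98}{11}\right) = -11 + 0 = -11$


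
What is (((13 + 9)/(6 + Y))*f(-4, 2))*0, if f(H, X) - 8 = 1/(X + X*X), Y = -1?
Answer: 0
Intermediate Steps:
f(H, X) = 8 + 1/(X + X²) (f(H, X) = 8 + 1/(X + X*X) = 8 + 1/(X + X²))
(((13 + 9)/(6 + Y))*f(-4, 2))*0 = (((13 + 9)/(6 - 1))*((1 + 8*2 + 8*2²)/(2*(1 + 2))))*0 = ((22/5)*((½)*(1 + 16 + 8*4)/3))*0 = ((22*(⅕))*((½)*(⅓)*(1 + 16 + 32)))*0 = (22*((½)*(⅓)*49)/5)*0 = ((22/5)*(49/6))*0 = (539/15)*0 = 0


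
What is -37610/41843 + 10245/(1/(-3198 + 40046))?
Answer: 15796057164070/41843 ≈ 3.7751e+8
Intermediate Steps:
-37610/41843 + 10245/(1/(-3198 + 40046)) = -37610*1/41843 + 10245/(1/36848) = -37610/41843 + 10245/(1/36848) = -37610/41843 + 10245*36848 = -37610/41843 + 377507760 = 15796057164070/41843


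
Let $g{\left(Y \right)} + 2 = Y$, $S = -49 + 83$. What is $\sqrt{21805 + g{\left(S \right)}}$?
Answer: $\sqrt{21837} \approx 147.77$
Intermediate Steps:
$S = 34$
$g{\left(Y \right)} = -2 + Y$
$\sqrt{21805 + g{\left(S \right)}} = \sqrt{21805 + \left(-2 + 34\right)} = \sqrt{21805 + 32} = \sqrt{21837}$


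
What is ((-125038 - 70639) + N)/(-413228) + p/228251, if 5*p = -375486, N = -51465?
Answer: 63445357201/235799260570 ≈ 0.26906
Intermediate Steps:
p = -375486/5 (p = (1/5)*(-375486) = -375486/5 ≈ -75097.)
((-125038 - 70639) + N)/(-413228) + p/228251 = ((-125038 - 70639) - 51465)/(-413228) - 375486/5/228251 = (-195677 - 51465)*(-1/413228) - 375486/5*1/228251 = -247142*(-1/413228) - 375486/1141255 = 123571/206614 - 375486/1141255 = 63445357201/235799260570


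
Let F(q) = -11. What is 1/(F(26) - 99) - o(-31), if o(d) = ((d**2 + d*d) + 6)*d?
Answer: 6574479/110 ≈ 59768.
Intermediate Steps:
o(d) = d*(6 + 2*d**2) (o(d) = ((d**2 + d**2) + 6)*d = (2*d**2 + 6)*d = (6 + 2*d**2)*d = d*(6 + 2*d**2))
1/(F(26) - 99) - o(-31) = 1/(-11 - 99) - 2*(-31)*(3 + (-31)**2) = 1/(-110) - 2*(-31)*(3 + 961) = -1/110 - 2*(-31)*964 = -1/110 - 1*(-59768) = -1/110 + 59768 = 6574479/110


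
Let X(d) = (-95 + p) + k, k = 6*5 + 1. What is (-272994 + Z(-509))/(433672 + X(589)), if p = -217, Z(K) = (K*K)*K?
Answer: -18877889/61913 ≈ -304.91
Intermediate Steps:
k = 31 (k = 30 + 1 = 31)
Z(K) = K³ (Z(K) = K²*K = K³)
X(d) = -281 (X(d) = (-95 - 217) + 31 = -312 + 31 = -281)
(-272994 + Z(-509))/(433672 + X(589)) = (-272994 + (-509)³)/(433672 - 281) = (-272994 - 131872229)/433391 = -132145223*1/433391 = -18877889/61913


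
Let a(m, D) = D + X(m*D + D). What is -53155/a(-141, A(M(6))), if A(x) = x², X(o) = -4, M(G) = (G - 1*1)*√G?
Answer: -53155/146 ≈ -364.08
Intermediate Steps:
M(G) = √G*(-1 + G) (M(G) = (G - 1)*√G = (-1 + G)*√G = √G*(-1 + G))
a(m, D) = -4 + D (a(m, D) = D - 4 = -4 + D)
-53155/a(-141, A(M(6))) = -53155/(-4 + (√6*(-1 + 6))²) = -53155/(-4 + (√6*5)²) = -53155/(-4 + (5*√6)²) = -53155/(-4 + 150) = -53155/146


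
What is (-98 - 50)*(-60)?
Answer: 8880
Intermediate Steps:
(-98 - 50)*(-60) = -148*(-60) = 8880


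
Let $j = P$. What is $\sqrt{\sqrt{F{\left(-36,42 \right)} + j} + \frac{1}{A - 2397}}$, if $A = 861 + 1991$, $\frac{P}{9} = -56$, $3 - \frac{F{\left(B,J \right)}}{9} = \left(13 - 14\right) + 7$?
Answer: $\frac{\sqrt{455 + 621075 i \sqrt{59}}}{455} \approx 3.3945 + 3.3942 i$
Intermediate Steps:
$F{\left(B,J \right)} = -27$ ($F{\left(B,J \right)} = 27 - 9 \left(\left(13 - 14\right) + 7\right) = 27 - 9 \left(-1 + 7\right) = 27 - 54 = -27$)
$P = -504$ ($P = 9 \left(-56\right) = -504$)
$j = -504$
$A = 2852$
$\sqrt{\sqrt{F{\left(-36,42 \right)} + j} + \frac{1}{A - 2397}} = \sqrt{\sqrt{-27 - 504} + \frac{1}{2852 - 2397}} = \sqrt{\sqrt{-531} + \frac{1}{455}} = \sqrt{3 i \sqrt{59} + \frac{1}{455}} = \sqrt{\frac{1}{455} + 3 i \sqrt{59}}$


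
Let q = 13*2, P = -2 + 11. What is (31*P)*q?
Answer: 7254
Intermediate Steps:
P = 9
q = 26
(31*P)*q = (31*9)*26 = 279*26 = 7254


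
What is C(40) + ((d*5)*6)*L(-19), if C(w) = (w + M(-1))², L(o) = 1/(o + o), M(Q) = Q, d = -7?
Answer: 29004/19 ≈ 1526.5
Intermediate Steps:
L(o) = 1/(2*o)
C(w) = (-1 + w)² (C(w) = (w - 1)² = (-1 + w)²)
C(40) + ((d*5)*6)*L(-19) = (-1 + 40)² + (-7*5*6)*((½)/(-19)) = 39² + (-35*6)*((½)*(-1/19)) = 1521 - 210*(-1/38) = 1521 + 105/19 = 29004/19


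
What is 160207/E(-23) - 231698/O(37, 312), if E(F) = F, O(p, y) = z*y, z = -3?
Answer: -72312349/10764 ≈ -6718.0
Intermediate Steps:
O(p, y) = -3*y
160207/E(-23) - 231698/O(37, 312) = 160207/(-23) - 231698/((-3*312)) = 160207*(-1/23) - 231698/(-936) = -160207/23 - 231698*(-1/936) = -160207/23 + 115849/468 = -72312349/10764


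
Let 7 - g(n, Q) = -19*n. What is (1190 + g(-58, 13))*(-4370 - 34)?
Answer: -418380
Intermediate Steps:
g(n, Q) = 7 + 19*n (g(n, Q) = 7 - (-19)*n = 7 + 19*n)
(1190 + g(-58, 13))*(-4370 - 34) = (1190 + (7 + 19*(-58)))*(-4370 - 34) = (1190 + (7 - 1102))*(-4404) = (1190 - 1095)*(-4404) = 95*(-4404) = -418380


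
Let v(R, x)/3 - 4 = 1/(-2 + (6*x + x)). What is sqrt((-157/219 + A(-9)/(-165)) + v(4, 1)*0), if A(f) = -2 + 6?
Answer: I*sqrt(107525715)/12045 ≈ 0.86089*I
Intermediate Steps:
A(f) = 4
v(R, x) = 12 + 3/(-2 + 7*x) (v(R, x) = 12 + 3/(-2 + (6*x + x)) = 12 + 3/(-2 + 7*x))
sqrt((-157/219 + A(-9)/(-165)) + v(4, 1)*0) = sqrt((-157/219 + 4/(-165)) + (21*(-1 + 4*1)/(-2 + 7*1))*0) = sqrt((-157*1/219 + 4*(-1/165)) + (21*(-1 + 4)/(-2 + 7))*0) = sqrt((-157/219 - 4/165) + (21*3/5)*0) = sqrt(-8927/12045 + (21*(1/5)*3)*0) = sqrt(-8927/12045 + (63/5)*0) = sqrt(-8927/12045 + 0) = sqrt(-8927/12045) = I*sqrt(107525715)/12045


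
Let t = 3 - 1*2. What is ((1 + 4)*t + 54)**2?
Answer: 3481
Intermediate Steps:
t = 1 (t = 3 - 2 = 1)
((1 + 4)*t + 54)**2 = ((1 + 4)*1 + 54)**2 = (5*1 + 54)**2 = (5 + 54)**2 = 59**2 = 3481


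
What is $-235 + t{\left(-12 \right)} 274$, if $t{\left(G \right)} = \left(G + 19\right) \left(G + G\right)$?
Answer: $-46267$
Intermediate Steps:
$t{\left(G \right)} = 2 G \left(19 + G\right)$ ($t{\left(G \right)} = \left(19 + G\right) 2 G = 2 G \left(19 + G\right)$)
$-235 + t{\left(-12 \right)} 274 = -235 + 2 \left(-12\right) \left(19 - 12\right) 274 = -235 + 2 \left(-12\right) 7 \cdot 274 = -235 - 46032 = -46267$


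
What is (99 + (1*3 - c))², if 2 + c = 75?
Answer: 841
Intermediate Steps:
c = 73 (c = -2 + 75 = 73)
(99 + (1*3 - c))² = (99 + (1*3 - 1*73))² = (99 + (3 - 73))² = (99 - 70)² = 29² = 841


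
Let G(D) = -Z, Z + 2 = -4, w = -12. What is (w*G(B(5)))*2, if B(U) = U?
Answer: -144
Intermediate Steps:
Z = -6 (Z = -2 - 4 = -6)
G(D) = 6 (G(D) = -1*(-6) = 6)
(w*G(B(5)))*2 = -12*6*2 = -72*2 = -144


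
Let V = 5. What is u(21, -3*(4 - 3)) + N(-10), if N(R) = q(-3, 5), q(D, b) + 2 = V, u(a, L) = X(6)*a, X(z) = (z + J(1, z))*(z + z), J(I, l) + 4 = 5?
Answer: 1767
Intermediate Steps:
J(I, l) = 1 (J(I, l) = -4 + 5 = 1)
X(z) = 2*z*(1 + z) (X(z) = (z + 1)*(z + z) = (1 + z)*(2*z) = 2*z*(1 + z))
u(a, L) = 84*a (u(a, L) = (2*6*(1 + 6))*a = (2*6*7)*a = 84*a)
q(D, b) = 3 (q(D, b) = -2 + 5 = 3)
N(R) = 3
u(21, -3*(4 - 3)) + N(-10) = 84*21 + 3 = 1764 + 3 = 1767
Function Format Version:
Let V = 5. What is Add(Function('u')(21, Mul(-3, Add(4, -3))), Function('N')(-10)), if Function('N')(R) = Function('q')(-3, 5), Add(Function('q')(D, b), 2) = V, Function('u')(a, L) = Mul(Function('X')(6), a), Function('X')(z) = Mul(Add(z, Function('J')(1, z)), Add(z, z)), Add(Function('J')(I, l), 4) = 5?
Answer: 1767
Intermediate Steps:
Function('J')(I, l) = 1 (Function('J')(I, l) = Add(-4, 5) = 1)
Function('X')(z) = Mul(2, z, Add(1, z)) (Function('X')(z) = Mul(Add(z, 1), Add(z, z)) = Mul(Add(1, z), Mul(2, z)) = Mul(2, z, Add(1, z)))
Function('u')(a, L) = Mul(84, a) (Function('u')(a, L) = Mul(Mul(2, 6, Add(1, 6)), a) = Mul(Mul(2, 6, 7), a) = Mul(84, a))
Function('q')(D, b) = 3 (Function('q')(D, b) = Add(-2, 5) = 3)
Function('N')(R) = 3
Add(Function('u')(21, Mul(-3, Add(4, -3))), Function('N')(-10)) = Add(Mul(84, 21), 3) = Add(1764, 3) = 1767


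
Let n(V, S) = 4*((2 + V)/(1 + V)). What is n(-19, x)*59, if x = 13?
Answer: 2006/9 ≈ 222.89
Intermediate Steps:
n(V, S) = 4*(2 + V)/(1 + V) (n(V, S) = 4*((2 + V)/(1 + V)) = 4*(2 + V)/(1 + V))
n(-19, x)*59 = (4*(2 - 19)/(1 - 19))*59 = (4*(-17)/(-18))*59 = (4*(-1/18)*(-17))*59 = (34/9)*59 = 2006/9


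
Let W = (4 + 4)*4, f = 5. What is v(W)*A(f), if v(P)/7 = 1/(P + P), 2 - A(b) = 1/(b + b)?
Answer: 133/640 ≈ 0.20781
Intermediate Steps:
A(b) = 2 - 1/(2*b) (A(b) = 2 - 1/(b + b) = 2 - 1/(2*b))
W = 32 (W = 8*4 = 32)
v(P) = 7/(2*P) (v(P) = 7/(P + P) = 7/((2*P)) = 7*(1/(2*P)) = 7/(2*P))
v(W)*A(f) = ((7/2)/32)*(2 - 1/2/5) = ((7/2)*(1/32))*(2 - 1/2*1/5) = 7*(2 - 1/10)/64 = (7/64)*(19/10) = 133/640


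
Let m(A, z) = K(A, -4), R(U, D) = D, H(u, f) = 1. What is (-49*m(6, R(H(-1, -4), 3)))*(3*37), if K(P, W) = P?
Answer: -32634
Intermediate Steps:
m(A, z) = A
(-49*m(6, R(H(-1, -4), 3)))*(3*37) = (-49*6)*(3*37) = -294*111 = -32634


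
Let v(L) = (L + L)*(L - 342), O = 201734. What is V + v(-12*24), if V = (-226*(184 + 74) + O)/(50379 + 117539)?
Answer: 30467113633/83959 ≈ 3.6288e+5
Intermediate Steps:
V = 71713/83959 (V = (-226*(184 + 74) + 201734)/(50379 + 117539) = (-226*258 + 201734)/167918 = (-58308 + 201734)*(1/167918) = 143426*(1/167918) = 71713/83959 ≈ 0.85414)
v(L) = 2*L*(-342 + L) (v(L) = (2*L)*(-342 + L) = 2*L*(-342 + L))
V + v(-12*24) = 71713/83959 + 2*(-12*24)*(-342 - 12*24) = 71713/83959 + 2*(-288)*(-342 - 288) = 71713/83959 + 2*(-288)*(-630) = 71713/83959 + 362880 = 30467113633/83959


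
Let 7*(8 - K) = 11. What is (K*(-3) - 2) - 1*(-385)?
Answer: 2546/7 ≈ 363.71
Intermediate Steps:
K = 45/7 (K = 8 - 1/7*11 = 8 - 11/7 = 45/7 ≈ 6.4286)
(K*(-3) - 2) - 1*(-385) = ((45/7)*(-3) - 2) - 1*(-385) = (-135/7 - 2) + 385 = -149/7 + 385 = 2546/7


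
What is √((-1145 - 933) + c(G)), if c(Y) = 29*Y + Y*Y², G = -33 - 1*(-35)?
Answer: 2*I*√503 ≈ 44.855*I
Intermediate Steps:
G = 2 (G = -33 + 35 = 2)
c(Y) = Y³ + 29*Y (c(Y) = 29*Y + Y³ = Y³ + 29*Y)
√((-1145 - 933) + c(G)) = √((-1145 - 933) + 2*(29 + 2²)) = √(-2078 + 2*(29 + 4)) = √(-2078 + 2*33) = √(-2078 + 66) = √(-2012) = 2*I*√503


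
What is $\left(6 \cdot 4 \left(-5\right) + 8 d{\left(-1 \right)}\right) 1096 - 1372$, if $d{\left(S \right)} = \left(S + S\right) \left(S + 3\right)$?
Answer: $-167964$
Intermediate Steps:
$d{\left(S \right)} = 2 S \left(3 + S\right)$
$\left(6 \cdot 4 \left(-5\right) + 8 d{\left(-1 \right)}\right) 1096 - 1372 = \left(6 \cdot 4 \left(-5\right) + 8 \cdot 2 \left(-1\right) \left(3 - 1\right)\right) 1096 - 1372 = \left(24 \left(-5\right) + 8 \cdot 2 \left(-1\right) 2\right) 1096 - 1372 = \left(-120 + 8 \left(-4\right)\right) 1096 - 1372 = \left(-120 - 32\right) 1096 - 1372 = \left(-152\right) 1096 - 1372 = -166592 - 1372 = -167964$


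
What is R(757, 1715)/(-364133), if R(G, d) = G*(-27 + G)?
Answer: -552610/364133 ≈ -1.5176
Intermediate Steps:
R(757, 1715)/(-364133) = (757*(-27 + 757))/(-364133) = (757*730)*(-1/364133) = 552610*(-1/364133) = -552610/364133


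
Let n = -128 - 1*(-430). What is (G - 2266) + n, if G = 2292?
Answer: 328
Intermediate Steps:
n = 302 (n = -128 + 430 = 302)
(G - 2266) + n = (2292 - 2266) + 302 = 26 + 302 = 328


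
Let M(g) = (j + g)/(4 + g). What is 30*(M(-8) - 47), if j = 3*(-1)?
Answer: -2655/2 ≈ -1327.5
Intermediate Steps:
j = -3
M(g) = (-3 + g)/(4 + g)
30*(M(-8) - 47) = 30*((-3 - 8)/(4 - 8) - 47) = 30*(-11/(-4) - 47) = 30*(-1/4*(-11) - 47) = 30*(11/4 - 47) = 30*(-177/4) = -2655/2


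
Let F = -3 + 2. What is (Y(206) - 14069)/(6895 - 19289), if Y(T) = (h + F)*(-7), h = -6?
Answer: 7010/6197 ≈ 1.1312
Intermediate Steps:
F = -1
Y(T) = 49 (Y(T) = (-6 - 1)*(-7) = -7*(-7) = 49)
(Y(206) - 14069)/(6895 - 19289) = (49 - 14069)/(6895 - 19289) = -14020/(-12394) = -14020*(-1/12394) = 7010/6197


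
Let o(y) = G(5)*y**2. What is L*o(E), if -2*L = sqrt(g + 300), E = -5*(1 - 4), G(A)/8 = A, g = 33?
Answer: -13500*sqrt(37) ≈ -82117.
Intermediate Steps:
G(A) = 8*A
E = 15 (E = -5*(-3) = 15)
o(y) = 40*y**2 (o(y) = (8*5)*y**2 = 40*y**2)
L = -3*sqrt(37)/2 (L = -sqrt(33 + 300)/2 = -3*sqrt(37)/2 ≈ -9.1241)
L*o(E) = (-3*sqrt(37)/2)*(40*15**2) = (-3*sqrt(37)/2)*(40*225) = -3*sqrt(37)/2*9000 = -13500*sqrt(37)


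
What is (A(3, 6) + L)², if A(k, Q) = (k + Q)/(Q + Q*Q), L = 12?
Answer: 29241/196 ≈ 149.19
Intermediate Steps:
A(k, Q) = (Q + k)/(Q + Q²)
(A(3, 6) + L)² = ((6 + 3)/(6*(1 + 6)) + 12)² = ((⅙)*9/7 + 12)² = ((⅙)*(⅐)*9 + 12)² = (3/14 + 12)² = (171/14)² = 29241/196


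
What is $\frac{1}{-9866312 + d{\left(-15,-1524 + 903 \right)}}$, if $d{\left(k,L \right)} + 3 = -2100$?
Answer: $- \frac{1}{9868415} \approx -1.0133 \cdot 10^{-7}$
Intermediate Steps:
$d{\left(k,L \right)} = -2103$ ($d{\left(k,L \right)} = -3 - 2100 = -2103$)
$\frac{1}{-9866312 + d{\left(-15,-1524 + 903 \right)}} = \frac{1}{-9866312 - 2103} = \frac{1}{-9868415} = - \frac{1}{9868415}$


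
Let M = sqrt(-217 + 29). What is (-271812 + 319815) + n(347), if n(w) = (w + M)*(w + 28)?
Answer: 178128 + 750*I*sqrt(47) ≈ 1.7813e+5 + 5141.7*I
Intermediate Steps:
M = 2*I*sqrt(47) (M = sqrt(-188) = 2*I*sqrt(47) ≈ 13.711*I)
n(w) = (28 + w)*(w + 2*I*sqrt(47)) (n(w) = (w + 2*I*sqrt(47))*(w + 28) = (w + 2*I*sqrt(47))*(28 + w) = (28 + w)*(w + 2*I*sqrt(47)))
(-271812 + 319815) + n(347) = (-271812 + 319815) + (347**2 + 28*347 + 56*I*sqrt(47) + 2*I*347*sqrt(47)) = 48003 + (120409 + 9716 + 56*I*sqrt(47) + 694*I*sqrt(47)) = 48003 + (130125 + 750*I*sqrt(47)) = 178128 + 750*I*sqrt(47)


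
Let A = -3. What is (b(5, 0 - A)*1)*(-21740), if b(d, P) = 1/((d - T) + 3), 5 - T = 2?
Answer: -4348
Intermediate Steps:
T = 3 (T = 5 - 1*2 = 5 - 2 = 3)
b(d, P) = 1/d (b(d, P) = 1/((d - 1*3) + 3) = 1/((d - 3) + 3) = 1/((-3 + d) + 3) = 1/d)
(b(5, 0 - A)*1)*(-21740) = (1/5)*(-21740) = ((⅕)*1)*(-21740) = (⅕)*(-21740) = -4348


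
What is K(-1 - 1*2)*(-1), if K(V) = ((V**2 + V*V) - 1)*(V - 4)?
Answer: 119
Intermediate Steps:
K(V) = (-1 + 2*V**2)*(-4 + V) (K(V) = ((V**2 + V**2) - 1)*(-4 + V) = (2*V**2 - 1)*(-4 + V) = (-1 + 2*V**2)*(-4 + V))
K(-1 - 1*2)*(-1) = (4 - (-1 - 1*2) - 8*(-1 - 1*2)**2 + 2*(-1 - 1*2)**3)*(-1) = (4 - (-1 - 2) - 8*(-1 - 2)**2 + 2*(-1 - 2)**3)*(-1) = (4 - 1*(-3) - 8*(-3)**2 + 2*(-3)**3)*(-1) = (4 + 3 - 8*9 + 2*(-27))*(-1) = (4 + 3 - 72 - 54)*(-1) = -119*(-1) = 119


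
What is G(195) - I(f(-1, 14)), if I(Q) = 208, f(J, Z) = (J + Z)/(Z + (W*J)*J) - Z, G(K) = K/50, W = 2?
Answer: -2041/10 ≈ -204.10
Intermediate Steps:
G(K) = K/50 (G(K) = K*(1/50) = K/50)
f(J, Z) = -Z + (J + Z)/(Z + 2*J²) (f(J, Z) = (J + Z)/(Z + (2*J)*J) - Z = (J + Z)/(Z + 2*J²) - Z = -Z + (J + Z)/(Z + 2*J²))
G(195) - I(f(-1, 14)) = (1/50)*195 - 1*208 = 39/10 - 208 = -2041/10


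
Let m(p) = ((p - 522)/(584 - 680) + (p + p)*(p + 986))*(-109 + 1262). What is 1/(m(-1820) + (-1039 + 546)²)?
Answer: 48/168024117955 ≈ 2.8567e-10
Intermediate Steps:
m(p) = 100311/16 - 1153*p/96 + 2306*p*(986 + p) (m(p) = ((-522 + p)/(-96) + (2*p)*(986 + p))*1153 = ((-522 + p)*(-1/96) + 2*p*(986 + p))*1153 = ((87/16 - p/96) + 2*p*(986 + p))*1153 = (87/16 - p/96 + 2*p*(986 + p))*1153 = 100311/16 - 1153*p/96 + 2306*p*(986 + p))
1/(m(-1820) + (-1039 + 546)²) = 1/((100311/16 + 2306*(-1820)² + (218275583/96)*(-1820)) + (-1039 + 546)²) = 1/((100311/16 + 2306*3312400 - 99315390265/24) + (-493)²) = 1/((100311/16 + 7638394400 - 99315390265/24) + 243049) = 1/(168012451603/48 + 243049) = 1/(168024117955/48) = 48/168024117955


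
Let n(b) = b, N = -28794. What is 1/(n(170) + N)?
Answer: -1/28624 ≈ -3.4936e-5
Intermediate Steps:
1/(n(170) + N) = 1/(170 - 28794) = 1/(-28624) = -1/28624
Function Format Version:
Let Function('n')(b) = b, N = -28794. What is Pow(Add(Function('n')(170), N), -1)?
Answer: Rational(-1, 28624) ≈ -3.4936e-5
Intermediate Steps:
Pow(Add(Function('n')(170), N), -1) = Pow(Add(170, -28794), -1) = Pow(-28624, -1) = Rational(-1, 28624)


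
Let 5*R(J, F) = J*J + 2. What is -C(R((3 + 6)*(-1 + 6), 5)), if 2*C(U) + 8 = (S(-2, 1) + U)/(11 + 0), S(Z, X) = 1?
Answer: -796/55 ≈ -14.473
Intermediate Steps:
R(J, F) = 2/5 + J**2/5 (R(J, F) = (J*J + 2)/5 = (J**2 + 2)/5 = (2 + J**2)/5 = 2/5 + J**2/5)
C(U) = -87/22 + U/22 (C(U) = -4 + ((1 + U)/(11 + 0))/2 = -4 + ((1 + U)/11)/2 = -4 + ((1 + U)*(1/11))/2 = -4 + (1/11 + U/11)/2 = -4 + (1/22 + U/22) = -87/22 + U/22)
-C(R((3 + 6)*(-1 + 6), 5)) = -(-87/22 + (2/5 + ((3 + 6)*(-1 + 6))**2/5)/22) = -(-87/22 + (2/5 + (9*5)**2/5)/22) = -(-87/22 + (2/5 + (1/5)*45**2)/22) = -(-87/22 + (2/5 + (1/5)*2025)/22) = -(-87/22 + (2/5 + 405)/22) = -(-87/22 + (1/22)*(2027/5)) = -(-87/22 + 2027/110) = -1*796/55 = -796/55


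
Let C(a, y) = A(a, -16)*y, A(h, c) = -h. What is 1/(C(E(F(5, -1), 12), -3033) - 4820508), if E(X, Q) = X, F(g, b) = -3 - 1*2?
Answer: -1/4835673 ≈ -2.0680e-7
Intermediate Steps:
F(g, b) = -5 (F(g, b) = -3 - 2 = -5)
C(a, y) = -a*y (C(a, y) = (-a)*y = -a*y)
1/(C(E(F(5, -1), 12), -3033) - 4820508) = 1/(-1*(-5)*(-3033) - 4820508) = 1/(-15165 - 4820508) = 1/(-4835673) = -1/4835673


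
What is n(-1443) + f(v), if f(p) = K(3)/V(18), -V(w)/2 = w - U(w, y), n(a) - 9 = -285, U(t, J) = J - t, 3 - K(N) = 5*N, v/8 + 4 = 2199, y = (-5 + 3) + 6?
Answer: -4413/16 ≈ -275.81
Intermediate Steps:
y = 4 (y = -2 + 6 = 4)
v = 17560 (v = -32 + 8*2199 = -32 + 17592 = 17560)
K(N) = 3 - 5*N
n(a) = -276 (n(a) = 9 - 285 = -276)
V(w) = 8 - 4*w (V(w) = -2*(w - (4 - w)) = -2*(w + (-4 + w)) = -2*(-4 + 2*w) = 8 - 4*w)
f(p) = 3/16 (f(p) = (3 - 5*3)/(8 - 4*18) = (3 - 15)/(8 - 72) = -12/(-64) = -12*(-1/64) = 3/16)
n(-1443) + f(v) = -276 + 3/16 = -4413/16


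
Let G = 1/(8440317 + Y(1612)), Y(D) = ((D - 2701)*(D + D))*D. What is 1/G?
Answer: -5651188515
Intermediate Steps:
Y(D) = 2*D²*(-2701 + D) (Y(D) = ((-2701 + D)*(2*D))*D = (2*D*(-2701 + D))*D = 2*D²*(-2701 + D))
G = -1/5651188515 (G = 1/(8440317 + 2*1612²*(-2701 + 1612)) = 1/(8440317 + 2*2598544*(-1089)) = 1/(8440317 - 5659628832) = 1/(-5651188515) = -1/5651188515 ≈ -1.7695e-10)
1/G = 1/(-1/5651188515) = -5651188515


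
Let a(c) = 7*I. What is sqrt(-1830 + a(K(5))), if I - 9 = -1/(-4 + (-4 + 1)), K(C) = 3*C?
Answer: I*sqrt(1766) ≈ 42.024*I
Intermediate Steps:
I = 64/7 (I = 9 - 1/(-4 + (-4 + 1)) = 9 - 1/(-4 - 3) = 9 - 1/(-7) = 9 - 1*(-1/7) = 9 + 1/7 = 64/7 ≈ 9.1429)
a(c) = 64 (a(c) = 7*(64/7) = 64)
sqrt(-1830 + a(K(5))) = sqrt(-1830 + 64) = sqrt(-1766) = I*sqrt(1766)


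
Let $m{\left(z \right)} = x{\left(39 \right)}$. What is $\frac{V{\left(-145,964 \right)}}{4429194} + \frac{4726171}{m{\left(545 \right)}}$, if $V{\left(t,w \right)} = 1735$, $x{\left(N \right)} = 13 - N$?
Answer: $- \frac{5233282047766}{28789761} \approx -1.8178 \cdot 10^{5}$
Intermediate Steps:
$m{\left(z \right)} = -26$ ($m{\left(z \right)} = 13 - 39 = -26$)
$\frac{V{\left(-145,964 \right)}}{4429194} + \frac{4726171}{m{\left(545 \right)}} = \frac{1735}{4429194} + \frac{4726171}{-26} = 1735 \cdot \frac{1}{4429194} + 4726171 \left(- \frac{1}{26}\right) = \frac{1735}{4429194} - \frac{4726171}{26} = - \frac{5233282047766}{28789761}$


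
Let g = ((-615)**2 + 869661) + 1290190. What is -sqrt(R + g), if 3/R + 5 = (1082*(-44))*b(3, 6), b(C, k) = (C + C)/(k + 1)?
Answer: -sqrt(207144505446095821)/285683 ≈ -1593.1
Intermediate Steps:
b(C, k) = 2*C/(1 + k) (b(C, k) = (2*C)/(1 + k) = 2*C/(1 + k))
g = 2538076 (g = (378225 + 869661) + 1290190 = 1247886 + 1290190 = 2538076)
R = -21/285683 (R = 3/(-5 + (1082*(-44))*(2*3/(1 + 6))) = 3/(-5 - 95216*3/7) = 3/(-5 - 47608*6/7) = 3/(-5 - 285648/7) = 3/(-285683/7) = 3*(-7/285683) = -21/285683 ≈ -7.3508e-5)
-sqrt(R + g) = -sqrt(-21/285683 + 2538076) = -sqrt(725085165887/285683) = -sqrt(207144505446095821)/285683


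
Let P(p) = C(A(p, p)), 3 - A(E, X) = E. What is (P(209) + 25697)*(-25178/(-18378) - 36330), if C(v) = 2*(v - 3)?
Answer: -8438731359899/9189 ≈ -9.1835e+8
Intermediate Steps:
A(E, X) = 3 - E
C(v) = -6 + 2*v (C(v) = 2*(-3 + v) = -6 + 2*v)
P(p) = -2*p (P(p) = -6 + 2*(3 - p) = -6 + (6 - 2*p) = -2*p)
(P(209) + 25697)*(-25178/(-18378) - 36330) = (-2*209 + 25697)*(-25178/(-18378) - 36330) = (-418 + 25697)*(-25178*(-1/18378) - 36330) = 25279*(12589/9189 - 36330) = 25279*(-333823781/9189) = -8438731359899/9189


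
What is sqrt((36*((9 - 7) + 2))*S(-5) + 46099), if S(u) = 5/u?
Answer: sqrt(45955) ≈ 214.37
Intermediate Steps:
sqrt((36*((9 - 7) + 2))*S(-5) + 46099) = sqrt((36*((9 - 7) + 2))*(5/(-5)) + 46099) = sqrt((36*(2 + 2))*(5*(-1/5)) + 46099) = sqrt((36*4)*(-1) + 46099) = sqrt(144*(-1) + 46099) = sqrt(-144 + 46099) = sqrt(45955)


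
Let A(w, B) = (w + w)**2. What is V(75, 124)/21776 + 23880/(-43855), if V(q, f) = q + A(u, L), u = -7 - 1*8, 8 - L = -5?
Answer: -95450451/190997296 ≈ -0.49975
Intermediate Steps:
L = 13 (L = 8 - 1*(-5) = 8 + 5 = 13)
u = -15 (u = -7 - 8 = -15)
A(w, B) = 4*w**2 (A(w, B) = (2*w)**2 = 4*w**2)
V(q, f) = 900 + q (V(q, f) = q + 4*(-15)**2 = q + 4*225 = q + 900 = 900 + q)
V(75, 124)/21776 + 23880/(-43855) = (900 + 75)/21776 + 23880/(-43855) = 975*(1/21776) + 23880*(-1/43855) = 975/21776 - 4776/8771 = -95450451/190997296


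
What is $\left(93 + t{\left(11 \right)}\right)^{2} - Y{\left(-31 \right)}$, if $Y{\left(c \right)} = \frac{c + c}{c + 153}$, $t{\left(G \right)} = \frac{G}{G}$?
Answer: $\frac{539027}{61} \approx 8836.5$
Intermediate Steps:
$t{\left(G \right)} = 1$
$Y{\left(c \right)} = \frac{2 c}{153 + c}$
$\left(93 + t{\left(11 \right)}\right)^{2} - Y{\left(-31 \right)} = \left(93 + 1\right)^{2} - 2 \left(-31\right) \frac{1}{153 - 31} = 94^{2} - 2 \left(-31\right) \frac{1}{122} = 8836 - 2 \left(-31\right) \frac{1}{122} = 8836 - - \frac{31}{61} = 8836 + \frac{31}{61} = \frac{539027}{61}$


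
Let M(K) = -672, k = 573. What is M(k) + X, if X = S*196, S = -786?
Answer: -154728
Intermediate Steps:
X = -154056 (X = -786*196 = -154056)
M(k) + X = -672 - 154056 = -154728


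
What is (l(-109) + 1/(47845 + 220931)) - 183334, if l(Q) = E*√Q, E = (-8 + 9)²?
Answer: -49275779183/268776 + I*√109 ≈ -1.8333e+5 + 10.44*I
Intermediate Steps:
E = 1 (E = 1² = 1)
l(Q) = √Q (l(Q) = 1*√Q = √Q)
(l(-109) + 1/(47845 + 220931)) - 183334 = (√(-109) + 1/(47845 + 220931)) - 183334 = (I*√109 + 1/268776) - 183334 = (1/268776 + I*√109) - 183334 = -49275779183/268776 + I*√109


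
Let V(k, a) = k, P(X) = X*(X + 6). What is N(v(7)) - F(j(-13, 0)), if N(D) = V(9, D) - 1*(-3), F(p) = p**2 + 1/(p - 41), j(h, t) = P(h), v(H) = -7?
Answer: -413451/50 ≈ -8269.0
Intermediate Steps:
P(X) = X*(6 + X)
j(h, t) = h*(6 + h)
F(p) = p**2 + 1/(-41 + p)
N(D) = 12 (N(D) = 9 - 1*(-3) = 9 + 3 = 12)
N(v(7)) - F(j(-13, 0)) = 12 - (1 + (-13*(6 - 13))**3 - 41*169*(6 - 13)**2)/(-41 - 13*(6 - 13)) = 12 - (1 + (-13*(-7))**3 - 41*(-13*(-7))**2)/(-41 - 13*(-7)) = 12 - (1 + 91**3 - 41*91**2)/(-41 + 91) = 12 - (1 + 753571 - 41*8281)/50 = 12 - (1 + 753571 - 339521)/50 = 12 - 414051/50 = -413451/50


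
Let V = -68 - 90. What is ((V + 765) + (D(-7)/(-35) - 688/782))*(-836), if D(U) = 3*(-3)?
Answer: -6937357064/13685 ≈ -5.0693e+5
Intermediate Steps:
D(U) = -9
V = -158
((V + 765) + (D(-7)/(-35) - 688/782))*(-836) = ((-158 + 765) + (-9/(-35) - 688/782))*(-836) = (607 + (-9*(-1/35) - 688*1/782))*(-836) = (607 + (9/35 - 344/391))*(-836) = (607 - 8521/13685)*(-836) = (8298274/13685)*(-836) = -6937357064/13685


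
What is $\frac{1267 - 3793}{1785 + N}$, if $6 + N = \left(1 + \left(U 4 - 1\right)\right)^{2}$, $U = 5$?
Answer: $- \frac{2526}{2179} \approx -1.1592$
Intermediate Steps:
$N = 394$ ($N = -6 + \left(1 + \left(5 \cdot 4 - 1\right)\right)^{2} = -6 + \left(1 + \left(20 - 1\right)\right)^{2} = -6 + \left(1 + 19\right)^{2} = -6 + 20^{2} = -6 + 400 = 394$)
$\frac{1267 - 3793}{1785 + N} = \frac{1267 - 3793}{1785 + 394} = - \frac{2526}{2179}$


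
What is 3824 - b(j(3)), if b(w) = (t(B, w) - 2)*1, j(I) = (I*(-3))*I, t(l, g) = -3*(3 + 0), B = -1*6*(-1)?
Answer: 3835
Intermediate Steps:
B = 6 (B = -6*(-1) = 6)
t(l, g) = -9 (t(l, g) = -3*3 = -9)
j(I) = -3*I² (j(I) = (-3*I)*I = -3*I²)
b(w) = -11 (b(w) = (-9 - 2)*1 = -11*1 = -11)
3824 - b(j(3)) = 3824 - 1*(-11) = 3824 + 11 = 3835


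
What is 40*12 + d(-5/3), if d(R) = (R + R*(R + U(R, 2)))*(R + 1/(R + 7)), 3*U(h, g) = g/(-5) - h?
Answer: 621299/1296 ≈ 479.40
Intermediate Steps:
U(h, g) = -h/3 - g/15 (U(h, g) = (g/(-5) - h)/3 = (g*(-1/5) - h)/3 = (-g/5 - h)/3 = (-h - g/5)/3 = -h/3 - g/15)
d(R) = (R + 1/(7 + R))*(R + R*(-2/15 + 2*R/3)) (d(R) = (R + R*(R + (-R/3 - 1/15*2)))*(R + 1/(R + 7)) = (R + R*(R + (-R/3 - 2/15)))*(R + 1/(7 + R)) = (R + R*(R + (-2/15 - R/3)))*(R + 1/(7 + R)) = (R + R*(-2/15 + 2*R/3))*(R + 1/(7 + R)) = (R + 1/(7 + R))*(R + R*(-2/15 + 2*R/3)))
40*12 + d(-5/3) = 40*12 + (-5/3)*(13 + 10*(-5/3)**3 + 83*(-5/3)**2 + 101*(-5/3))/(15*(7 - 5/3)) = 480 + (-5*1/3)*(13 + 10*(-5*1/3)**3 + 83*(-5*1/3)**2 + 101*(-5*1/3))/(15*(7 - 5*1/3)) = 480 + (1/15)*(-5/3)*(13 + 10*(-5/3)**3 + 83*(-5/3)**2 + 101*(-5/3))/(7 - 5/3) = 480 + (1/15)*(-5/3)*(13 + 10*(-125/27) + 83*(25/9) - 505/3)/(16/3) = 480 + (1/15)*(-5/3)*(3/16)*(13 - 1250/27 + 2075/9 - 505/3) = 480 + (1/15)*(-5/3)*(3/16)*(781/27) = 480 - 781/1296 = 621299/1296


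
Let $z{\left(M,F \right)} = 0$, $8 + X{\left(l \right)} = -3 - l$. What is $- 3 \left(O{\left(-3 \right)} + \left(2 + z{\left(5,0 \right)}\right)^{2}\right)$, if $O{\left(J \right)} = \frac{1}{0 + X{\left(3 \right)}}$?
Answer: $- \frac{165}{14} \approx -11.786$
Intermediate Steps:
$X{\left(l \right)} = -11 - l$ ($X{\left(l \right)} = -8 - \left(3 + l\right) = -11 - l$)
$O{\left(J \right)} = - \frac{1}{14}$ ($O{\left(J \right)} = \frac{1}{0 - 14} = \frac{1}{-14} = - \frac{1}{14}$)
$- 3 \left(O{\left(-3 \right)} + \left(2 + z{\left(5,0 \right)}\right)^{2}\right) = - 3 \left(- \frac{1}{14} + \left(2 + 0\right)^{2}\right) = - 3 \left(- \frac{1}{14} + 2^{2}\right) = - 3 \left(- \frac{1}{14} + 4\right) = \left(-3\right) \frac{55}{14} = - \frac{165}{14}$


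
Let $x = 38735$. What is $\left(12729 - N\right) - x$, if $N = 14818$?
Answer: $-40824$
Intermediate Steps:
$\left(12729 - N\right) - x = \left(12729 - 14818\right) - 38735 = -2089 - 38735 = -40824$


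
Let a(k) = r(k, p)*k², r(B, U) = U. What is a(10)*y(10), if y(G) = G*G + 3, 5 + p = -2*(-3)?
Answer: 10300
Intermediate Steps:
p = 1 (p = -5 - 2*(-3) = -5 + 6 = 1)
a(k) = k² (a(k) = 1*k² = k²)
y(G) = 3 + G² (y(G) = G² + 3 = 3 + G²)
a(10)*y(10) = 10²*(3 + 10²) = 100*(3 + 100) = 100*103 = 10300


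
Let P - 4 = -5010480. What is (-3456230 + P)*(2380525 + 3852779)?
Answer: -52775552376624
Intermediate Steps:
P = -5010476 (P = 4 - 5010480 = -5010476)
(-3456230 + P)*(2380525 + 3852779) = (-3456230 - 5010476)*(2380525 + 3852779) = -8466706*6233304 = -52775552376624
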